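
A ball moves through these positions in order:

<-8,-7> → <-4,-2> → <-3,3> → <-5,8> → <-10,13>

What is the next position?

First differences are <+4,+5>, <+1,+5>, <-2,+5>, <-5,+5>; their common second difference is <-3,+0> (constant acceleration).
step 5: <-10,13> + <-8,+5> → <-18,18>

<-18,18>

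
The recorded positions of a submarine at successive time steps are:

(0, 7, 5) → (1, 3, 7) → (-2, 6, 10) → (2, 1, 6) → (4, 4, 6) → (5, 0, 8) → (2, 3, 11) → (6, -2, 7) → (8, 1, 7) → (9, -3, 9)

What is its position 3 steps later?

(12, -2, 8)

Differencing gives (+1, -4, +2), (-3, +3, +3), (+4, -5, -4), (+2, +3, +0), (+1, -4, +2), (-3, +3, +3), (+4, -5, -4), (+2, +3, +0), (+1, -4, +2). This is the pattern (+1, -4, +2), (-3, +3, +3), (+4, -5, -4), (+2, +3, +0) repeated.
step 10: apply (-3, +3, +3) → (6, 0, 12)
step 11: apply (+4, -5, -4) → (10, -5, 8)
step 12: apply (+2, +3, +0) → (12, -2, 8)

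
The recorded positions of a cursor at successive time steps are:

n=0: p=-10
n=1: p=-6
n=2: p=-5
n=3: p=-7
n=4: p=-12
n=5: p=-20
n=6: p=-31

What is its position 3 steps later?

p=-82

First differences are +4, +1, -2, -5, -8, -11; their common second difference is -3 (constant acceleration).
step 7: -31 − 14 → p=-45
step 8: -45 − 17 → p=-62
step 9: -62 − 20 → p=-82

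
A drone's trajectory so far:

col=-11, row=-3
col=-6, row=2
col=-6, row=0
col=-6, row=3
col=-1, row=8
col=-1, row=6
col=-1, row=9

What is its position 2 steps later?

col=4, row=12

Step-to-step displacements: (+5,+5), (+0,-2), (+0,+3), (+5,+5), (+0,-2), (+0,+3) — a repeating cycle of length 3.
step 7: apply (+5,+5) → col=4, row=14
step 8: apply (+0,-2) → col=4, row=12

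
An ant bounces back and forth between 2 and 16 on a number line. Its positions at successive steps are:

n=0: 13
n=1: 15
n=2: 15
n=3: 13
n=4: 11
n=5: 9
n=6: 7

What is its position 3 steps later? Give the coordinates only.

3

The value reflects between 2 and 16, moving 2 per step.
  step 7: 7 → 5
  step 8: 5 → 3
  step 9: 3 → 3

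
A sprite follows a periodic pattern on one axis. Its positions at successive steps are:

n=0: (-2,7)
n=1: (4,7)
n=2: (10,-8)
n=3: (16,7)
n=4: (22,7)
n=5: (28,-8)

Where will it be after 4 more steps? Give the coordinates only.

First: linear, +6 per step → 52 at step 9.
Second: cycles through 7, 7, -8 every 3 steps. Step 9 lands at position 0 of the cycle → 7.

(52,7)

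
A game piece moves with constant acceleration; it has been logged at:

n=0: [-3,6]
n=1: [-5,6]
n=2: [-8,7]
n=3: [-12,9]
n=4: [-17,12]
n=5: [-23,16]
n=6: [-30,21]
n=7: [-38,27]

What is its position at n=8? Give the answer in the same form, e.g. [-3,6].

[-47,34]

First differences are [-2,+0], [-3,+1], [-4,+2], [-5,+3], [-6,+4], [-7,+5], [-8,+6]; their common second difference is [-1,+1] (constant acceleration).
step 8: [-38,27] + [-9,+7] → [-47,34]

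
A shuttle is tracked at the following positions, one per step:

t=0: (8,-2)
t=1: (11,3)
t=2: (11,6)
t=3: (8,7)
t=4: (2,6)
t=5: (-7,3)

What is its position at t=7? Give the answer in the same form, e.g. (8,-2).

First differences are (+3,+5), (+0,+3), (-3,+1), (-6,-1), (-9,-3); their common second difference is (-3,-2) (constant acceleration).
step 6: (-7,3) + (-12,-5) → (-19,-2)
step 7: (-19,-2) + (-15,-7) → (-34,-9)

(-34,-9)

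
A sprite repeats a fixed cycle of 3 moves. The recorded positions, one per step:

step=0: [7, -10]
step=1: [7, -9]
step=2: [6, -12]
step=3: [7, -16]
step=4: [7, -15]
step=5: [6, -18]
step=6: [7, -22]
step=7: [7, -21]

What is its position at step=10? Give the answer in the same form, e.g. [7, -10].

Differencing gives [+0, +1], [-1, -3], [+1, -4], [+0, +1], [-1, -3], [+1, -4], [+0, +1]. This is the pattern [+0, +1], [-1, -3], [+1, -4] repeated.
step 8: apply [-1, -3] → [6, -24]
step 9: apply [+1, -4] → [7, -28]
step 10: apply [+0, +1] → [7, -27]

[7, -27]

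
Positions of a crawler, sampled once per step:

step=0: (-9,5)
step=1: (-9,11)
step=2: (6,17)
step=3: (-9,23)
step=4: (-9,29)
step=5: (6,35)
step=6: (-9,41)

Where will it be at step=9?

(-9,59)

First: cycles through -9, -9, 6 every 3 steps. Step 9 lands at position 0 of the cycle → -9.
Second: linear, +6 per step → 59 at step 9.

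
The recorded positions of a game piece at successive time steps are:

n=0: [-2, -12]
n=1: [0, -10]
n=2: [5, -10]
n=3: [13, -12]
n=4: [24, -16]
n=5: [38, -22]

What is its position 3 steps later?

Successive displacements: [+2, +2], [+5, +0], [+8, -2], [+11, -4], [+14, -6] — each changes by [+3, -2].
step 6: [38, -22] + [+17, -8] → [55, -30]
step 7: [55, -30] + [+20, -10] → [75, -40]
step 8: [75, -40] + [+23, -12] → [98, -52]

[98, -52]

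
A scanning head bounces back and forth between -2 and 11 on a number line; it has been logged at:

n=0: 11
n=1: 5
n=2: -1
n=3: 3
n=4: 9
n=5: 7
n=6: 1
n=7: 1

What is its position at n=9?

9

The value reflects between -2 and 11, moving 6 per step.
  step 8: 1 → 7
  step 9: 7 → 9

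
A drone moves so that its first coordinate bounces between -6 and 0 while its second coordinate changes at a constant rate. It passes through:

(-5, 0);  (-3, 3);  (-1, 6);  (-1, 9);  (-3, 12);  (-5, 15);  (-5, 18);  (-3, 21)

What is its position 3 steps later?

The first coordinate reflects between -6 and 0, moving 2 per step.
  step 8: -3 → -1
  step 9: -1 → -1
  step 10: -1 → -3
The second coordinate changes by +3 each step: at step 10 it is 30.

(-3, 30)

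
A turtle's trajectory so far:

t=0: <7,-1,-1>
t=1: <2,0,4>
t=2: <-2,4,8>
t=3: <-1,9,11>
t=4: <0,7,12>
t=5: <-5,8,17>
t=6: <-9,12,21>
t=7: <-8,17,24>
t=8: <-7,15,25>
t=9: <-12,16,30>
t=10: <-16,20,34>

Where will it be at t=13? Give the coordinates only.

Step-to-step displacements: <-5,+1,+5>, <-4,+4,+4>, <+1,+5,+3>, <+1,-2,+1>, <-5,+1,+5>, <-4,+4,+4>, <+1,+5,+3>, <+1,-2,+1>, <-5,+1,+5>, <-4,+4,+4> — a repeating cycle of length 4.
step 11: apply <+1,+5,+3> → <-15,25,37>
step 12: apply <+1,-2,+1> → <-14,23,38>
step 13: apply <-5,+1,+5> → <-19,24,43>

<-19,24,43>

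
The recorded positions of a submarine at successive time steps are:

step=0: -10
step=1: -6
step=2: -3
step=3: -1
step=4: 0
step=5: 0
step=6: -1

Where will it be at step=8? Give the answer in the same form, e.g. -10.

-6

Successive displacements: +4, +3, +2, +1, +0, -1 — each changes by -1.
step 7: -1 − 2 → -3
step 8: -3 − 3 → -6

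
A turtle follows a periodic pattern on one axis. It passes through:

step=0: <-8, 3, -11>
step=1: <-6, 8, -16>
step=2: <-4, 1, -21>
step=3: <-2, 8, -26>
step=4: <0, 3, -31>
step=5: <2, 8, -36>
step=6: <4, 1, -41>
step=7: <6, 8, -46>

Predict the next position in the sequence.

<8, 3, -51>

The first coordinate changes by +2 each step, so at step 8 it is -8 + 8·(2) = 8.
The second coordinate repeats the cycle [3, 8, 1, 8] with period 4; step 8 mod 4 = 0, giving 3.
The third coordinate changes by -5 each step, so at step 8 it is -11 + 8·(-5) = -51.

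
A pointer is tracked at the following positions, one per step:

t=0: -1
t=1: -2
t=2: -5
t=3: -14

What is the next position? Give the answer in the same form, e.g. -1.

-41

Consecutive displacements -1, -3, -9 scale by a factor of 3 each step.
step 4: -14 − 27 → -41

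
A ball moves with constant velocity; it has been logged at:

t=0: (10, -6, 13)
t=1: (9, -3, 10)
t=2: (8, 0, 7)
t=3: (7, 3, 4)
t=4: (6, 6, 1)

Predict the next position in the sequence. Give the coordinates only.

(5, 9, -2)

Constant displacement of (-1, +3, -3) per step.
step 5: (6, 6, 1) + (-1, +3, -3) → (5, 9, -2)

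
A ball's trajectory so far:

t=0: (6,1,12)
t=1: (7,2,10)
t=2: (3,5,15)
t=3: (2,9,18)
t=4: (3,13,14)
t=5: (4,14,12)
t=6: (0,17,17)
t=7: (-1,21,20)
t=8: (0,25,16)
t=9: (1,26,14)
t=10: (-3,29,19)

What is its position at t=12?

Step-to-step displacements: (+1,+1,-2), (-4,+3,+5), (-1,+4,+3), (+1,+4,-4), (+1,+1,-2), (-4,+3,+5), (-1,+4,+3), (+1,+4,-4), (+1,+1,-2), (-4,+3,+5) — a repeating cycle of length 4.
step 11: apply (-1,+4,+3) → (-4,33,22)
step 12: apply (+1,+4,-4) → (-3,37,18)

(-3,37,18)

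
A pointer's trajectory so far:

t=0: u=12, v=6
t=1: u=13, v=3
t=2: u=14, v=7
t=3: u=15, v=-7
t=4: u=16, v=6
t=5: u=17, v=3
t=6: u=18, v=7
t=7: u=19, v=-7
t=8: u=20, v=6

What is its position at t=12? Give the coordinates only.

U: linear, +1 per step → 24 at step 12.
V: cycles through 6, 3, 7, -7 every 4 steps. Step 12 lands at position 0 of the cycle → 6.

u=24, v=6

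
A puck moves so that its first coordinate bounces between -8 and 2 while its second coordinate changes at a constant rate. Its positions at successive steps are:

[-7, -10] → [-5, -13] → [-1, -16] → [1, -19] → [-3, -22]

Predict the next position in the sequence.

[-7, -25]

The first coordinate reflects between -8 and 2, moving 4 per step.
  step 5: -3 → -7
The second coordinate changes by -3 each step: at step 5 it is -25.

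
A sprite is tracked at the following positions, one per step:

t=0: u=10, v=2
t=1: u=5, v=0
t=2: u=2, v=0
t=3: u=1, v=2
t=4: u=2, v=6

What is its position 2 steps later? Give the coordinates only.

u=10, v=20

First differences are (-5, -2), (-3, +0), (-1, +2), (+1, +4); their common second difference is (+2, +2) (constant acceleration).
step 5: u=2, v=6 + (+3, +6) → u=5, v=12
step 6: u=5, v=12 + (+5, +8) → u=10, v=20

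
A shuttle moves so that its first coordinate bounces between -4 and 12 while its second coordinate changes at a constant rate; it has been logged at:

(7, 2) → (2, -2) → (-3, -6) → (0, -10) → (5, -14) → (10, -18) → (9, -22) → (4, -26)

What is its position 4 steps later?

The first coordinate travels 5 per step and bounces off the walls at -4 and 12.
  step 8: 4 → -1
  step 9: -1 → -2
  step 10: -2 → 3
  step 11: 3 → 8
The second coordinate changes by -4 each step: at step 11 it is -42.

(8, -42)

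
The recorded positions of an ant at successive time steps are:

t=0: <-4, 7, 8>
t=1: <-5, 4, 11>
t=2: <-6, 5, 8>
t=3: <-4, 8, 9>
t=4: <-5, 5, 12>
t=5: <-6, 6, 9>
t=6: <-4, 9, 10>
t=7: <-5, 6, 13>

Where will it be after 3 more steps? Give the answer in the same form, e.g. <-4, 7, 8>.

Differencing gives <-1, -3, +3>, <-1, +1, -3>, <+2, +3, +1>, <-1, -3, +3>, <-1, +1, -3>, <+2, +3, +1>, <-1, -3, +3>. This is the pattern <-1, -3, +3>, <-1, +1, -3>, <+2, +3, +1> repeated.
step 8: apply <-1, +1, -3> → <-6, 7, 10>
step 9: apply <+2, +3, +1> → <-4, 10, 11>
step 10: apply <-1, -3, +3> → <-5, 7, 14>

<-5, 7, 14>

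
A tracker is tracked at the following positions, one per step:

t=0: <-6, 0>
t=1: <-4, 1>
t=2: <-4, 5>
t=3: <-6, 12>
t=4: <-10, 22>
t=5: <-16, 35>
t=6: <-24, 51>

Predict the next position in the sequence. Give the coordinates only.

Successive displacements: <+2, +1>, <+0, +4>, <-2, +7>, <-4, +10>, <-6, +13>, <-8, +16> — each changes by <-2, +3>.
step 7: <-24, 51> + <-10, +19> → <-34, 70>

<-34, 70>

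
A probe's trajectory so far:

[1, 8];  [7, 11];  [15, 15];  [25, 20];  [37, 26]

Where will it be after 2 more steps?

[67, 41]

Taking differences between consecutive positions: [+6, +3], [+8, +4], [+10, +5], [+12, +6]. These grow by [+2, +1] each step.
step 5: [37, 26] + [+14, +7] → [51, 33]
step 6: [51, 33] + [+16, +8] → [67, 41]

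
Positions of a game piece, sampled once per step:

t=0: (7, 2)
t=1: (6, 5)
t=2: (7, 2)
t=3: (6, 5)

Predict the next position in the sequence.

(7, 2)

Consecutive displacements (-1, +3), (+1, -3), (-1, +3) scale by a factor of -1 each step.
step 4: (6, 5) + (+1, -3) → (7, 2)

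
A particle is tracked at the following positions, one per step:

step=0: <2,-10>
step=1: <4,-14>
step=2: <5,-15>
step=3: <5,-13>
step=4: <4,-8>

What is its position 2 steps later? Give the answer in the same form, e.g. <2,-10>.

Taking differences between consecutive positions: <+2,-4>, <+1,-1>, <+0,+2>, <-1,+5>. These grow by <-1,+3> each step.
step 5: <4,-8> + <-2,+8> → <2,0>
step 6: <2,0> + <-3,+11> → <-1,11>

<-1,11>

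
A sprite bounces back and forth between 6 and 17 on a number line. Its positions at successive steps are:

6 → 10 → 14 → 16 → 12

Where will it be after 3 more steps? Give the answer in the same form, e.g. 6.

The value travels 4 per step and bounces off the walls at 6 and 17.
  step 5: 12 → 8
  step 6: 8 → 8
  step 7: 8 → 12

12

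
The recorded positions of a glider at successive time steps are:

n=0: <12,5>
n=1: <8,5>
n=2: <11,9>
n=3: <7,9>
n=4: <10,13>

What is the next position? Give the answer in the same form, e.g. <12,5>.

The moves between consecutive positions are <-4,+0>, <+3,+4>, <-4,+0>, <+3,+4>; they repeat the 2-cycle [<-4,+0>, <+3,+4>].
step 5: apply <-4,+0> → <6,13>

<6,13>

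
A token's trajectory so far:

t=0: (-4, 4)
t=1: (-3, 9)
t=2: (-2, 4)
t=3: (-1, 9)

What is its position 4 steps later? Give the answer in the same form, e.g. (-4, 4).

(3, 9)

The first coordinate changes by +1 each step, so at step 7 it is -4 + 7·(1) = 3.
The second coordinate repeats the cycle [4, 9] with period 2; step 7 mod 2 = 1, giving 9.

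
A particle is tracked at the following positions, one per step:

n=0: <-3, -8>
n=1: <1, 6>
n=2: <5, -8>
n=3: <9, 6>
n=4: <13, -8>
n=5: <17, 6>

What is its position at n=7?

The first coordinate changes by +4 each step, so at step 7 it is -3 + 7·(4) = 25.
The second coordinate repeats the cycle [-8, 6] with period 2; step 7 mod 2 = 1, giving 6.

<25, 6>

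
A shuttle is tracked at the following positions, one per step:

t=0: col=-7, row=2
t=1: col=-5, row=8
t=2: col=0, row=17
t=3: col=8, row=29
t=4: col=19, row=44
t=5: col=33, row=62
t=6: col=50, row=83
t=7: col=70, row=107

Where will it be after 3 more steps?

col=148, row=197

Successive displacements: (+2, +6), (+5, +9), (+8, +12), (+11, +15), (+14, +18), (+17, +21), (+20, +24) — each changes by (+3, +3).
step 8: col=70, row=107 + (+23, +27) → col=93, row=134
step 9: col=93, row=134 + (+26, +30) → col=119, row=164
step 10: col=119, row=164 + (+29, +33) → col=148, row=197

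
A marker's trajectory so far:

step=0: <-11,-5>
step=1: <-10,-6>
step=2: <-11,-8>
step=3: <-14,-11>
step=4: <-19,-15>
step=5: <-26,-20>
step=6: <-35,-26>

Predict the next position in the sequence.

Taking differences between consecutive positions: <+1,-1>, <-1,-2>, <-3,-3>, <-5,-4>, <-7,-5>, <-9,-6>. These grow by <-2,-1> each step.
step 7: <-35,-26> + <-11,-7> → <-46,-33>

<-46,-33>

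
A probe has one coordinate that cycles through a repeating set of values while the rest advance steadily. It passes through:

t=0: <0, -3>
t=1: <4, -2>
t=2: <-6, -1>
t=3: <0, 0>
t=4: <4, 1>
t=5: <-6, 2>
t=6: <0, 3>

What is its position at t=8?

<-6, 5>

First: cycles through 0, 4, -6 every 3 steps. Step 8 lands at position 2 of the cycle → -6.
Second: linear, +1 per step → 5 at step 8.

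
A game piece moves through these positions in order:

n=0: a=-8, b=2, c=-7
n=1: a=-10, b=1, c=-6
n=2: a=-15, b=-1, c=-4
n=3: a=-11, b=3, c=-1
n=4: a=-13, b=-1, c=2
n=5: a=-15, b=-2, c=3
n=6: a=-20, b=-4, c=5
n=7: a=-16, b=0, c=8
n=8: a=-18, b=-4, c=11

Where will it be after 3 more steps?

a=-21, b=-3, c=17

Step-to-step displacements: (-2, -1, +1), (-5, -2, +2), (+4, +4, +3), (-2, -4, +3), (-2, -1, +1), (-5, -2, +2), (+4, +4, +3), (-2, -4, +3) — a repeating cycle of length 4.
step 9: apply (-2, -1, +1) → a=-20, b=-5, c=12
step 10: apply (-5, -2, +2) → a=-25, b=-7, c=14
step 11: apply (+4, +4, +3) → a=-21, b=-3, c=17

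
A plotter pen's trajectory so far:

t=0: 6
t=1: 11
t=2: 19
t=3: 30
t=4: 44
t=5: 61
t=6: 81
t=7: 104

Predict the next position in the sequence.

130

Taking differences between consecutive positions: +5, +8, +11, +14, +17, +20, +23. These grow by +3 each step.
step 8: 104 + 26 → 130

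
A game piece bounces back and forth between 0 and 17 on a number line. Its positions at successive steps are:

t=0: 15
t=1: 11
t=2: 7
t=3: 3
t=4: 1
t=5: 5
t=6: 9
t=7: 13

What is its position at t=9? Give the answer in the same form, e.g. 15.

13

The value travels 4 per step and bounces off the walls at 0 and 17.
  step 8: 13 → 17
  step 9: 17 → 13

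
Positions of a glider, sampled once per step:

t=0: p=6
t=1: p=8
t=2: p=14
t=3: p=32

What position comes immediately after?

p=86

The jumps are +2, +6, +18 — a geometric progression with ratio 3.
step 4: 32 + 54 → p=86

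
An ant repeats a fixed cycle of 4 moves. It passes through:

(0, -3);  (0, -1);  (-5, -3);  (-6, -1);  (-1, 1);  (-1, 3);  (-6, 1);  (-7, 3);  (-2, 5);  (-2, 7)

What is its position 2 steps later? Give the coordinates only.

(-8, 7)

The moves between consecutive positions are (+0, +2), (-5, -2), (-1, +2), (+5, +2), (+0, +2), (-5, -2), (-1, +2), (+5, +2), (+0, +2); they repeat the 4-cycle [(+0, +2), (-5, -2), (-1, +2), (+5, +2)].
step 10: apply (-5, -2) → (-7, 5)
step 11: apply (-1, +2) → (-8, 7)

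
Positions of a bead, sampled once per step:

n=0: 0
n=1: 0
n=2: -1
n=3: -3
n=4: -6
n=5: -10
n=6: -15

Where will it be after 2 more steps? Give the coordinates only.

Taking differences between consecutive positions: +0, -1, -2, -3, -4, -5. These grow by -1 each step.
step 7: -15 − 6 → -21
step 8: -21 − 7 → -28

-28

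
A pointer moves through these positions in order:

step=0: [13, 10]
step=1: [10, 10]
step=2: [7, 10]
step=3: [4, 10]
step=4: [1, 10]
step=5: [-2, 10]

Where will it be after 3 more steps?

The position changes by [-3, +0] every step.
step 6: [-2, 10] + [-3, +0] → [-5, 10]
step 7: [-5, 10] + [-3, +0] → [-8, 10]
step 8: [-8, 10] + [-3, +0] → [-11, 10]

[-11, 10]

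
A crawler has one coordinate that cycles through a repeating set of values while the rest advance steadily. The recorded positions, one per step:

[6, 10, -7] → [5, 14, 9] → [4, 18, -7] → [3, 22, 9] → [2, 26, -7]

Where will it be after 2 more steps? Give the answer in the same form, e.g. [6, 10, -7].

First: linear, -1 per step → 0 at step 6.
Second: linear, +4 per step → 34 at step 6.
Third: cycles through -7, 9 every 2 steps. Step 6 lands at position 0 of the cycle → -7.

[0, 34, -7]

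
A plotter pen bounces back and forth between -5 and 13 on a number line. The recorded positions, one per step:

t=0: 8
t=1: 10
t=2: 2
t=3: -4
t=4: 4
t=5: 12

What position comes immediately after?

The value reflects between -5 and 13, moving 8 per step.
  step 6: 12 → 6

6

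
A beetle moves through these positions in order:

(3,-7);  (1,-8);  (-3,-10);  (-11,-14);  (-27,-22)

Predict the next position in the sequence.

Consecutive displacements (-2,-1), (-4,-2), (-8,-4), (-16,-8) scale by a factor of 2 each step.
step 5: (-27,-22) + (-32,-16) → (-59,-38)

(-59,-38)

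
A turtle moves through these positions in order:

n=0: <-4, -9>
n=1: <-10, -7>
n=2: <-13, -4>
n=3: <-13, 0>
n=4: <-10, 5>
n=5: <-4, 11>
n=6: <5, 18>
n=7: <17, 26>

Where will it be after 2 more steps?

Taking differences between consecutive positions: <-6, +2>, <-3, +3>, <+0, +4>, <+3, +5>, <+6, +6>, <+9, +7>, <+12, +8>. These grow by <+3, +1> each step.
step 8: <17, 26> + <+15, +9> → <32, 35>
step 9: <32, 35> + <+18, +10> → <50, 45>

<50, 45>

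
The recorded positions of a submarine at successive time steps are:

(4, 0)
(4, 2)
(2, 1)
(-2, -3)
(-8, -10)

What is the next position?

(-16, -20)

First differences are (+0, +2), (-2, -1), (-4, -4), (-6, -7); their common second difference is (-2, -3) (constant acceleration).
step 5: (-8, -10) + (-8, -10) → (-16, -20)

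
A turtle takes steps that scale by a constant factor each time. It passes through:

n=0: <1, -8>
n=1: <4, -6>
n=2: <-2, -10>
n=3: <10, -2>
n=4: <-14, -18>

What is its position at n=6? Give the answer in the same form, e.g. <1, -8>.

Step-to-step displacements: <+3, +2>, <-6, -4>, <+12, +8>, <-24, -16>; each is -2× the previous.
step 5: <-14, -18> + <+48, +32> → <34, 14>
step 6: <34, 14> + <-96, -64> → <-62, -50>

<-62, -50>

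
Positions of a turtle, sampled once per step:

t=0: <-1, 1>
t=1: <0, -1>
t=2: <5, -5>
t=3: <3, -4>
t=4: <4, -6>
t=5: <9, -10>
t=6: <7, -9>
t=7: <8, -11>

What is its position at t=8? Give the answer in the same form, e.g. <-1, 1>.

Differencing gives <+1, -2>, <+5, -4>, <-2, +1>, <+1, -2>, <+5, -4>, <-2, +1>, <+1, -2>. This is the pattern <+1, -2>, <+5, -4>, <-2, +1> repeated.
step 8: apply <+5, -4> → <13, -15>

<13, -15>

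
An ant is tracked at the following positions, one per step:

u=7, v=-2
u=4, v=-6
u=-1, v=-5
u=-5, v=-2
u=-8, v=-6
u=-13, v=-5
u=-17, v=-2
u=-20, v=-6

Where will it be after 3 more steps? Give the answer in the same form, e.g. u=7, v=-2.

Step-to-step displacements: (-3,-4), (-5,+1), (-4,+3), (-3,-4), (-5,+1), (-4,+3), (-3,-4) — a repeating cycle of length 3.
step 8: apply (-5,+1) → u=-25, v=-5
step 9: apply (-4,+3) → u=-29, v=-2
step 10: apply (-3,-4) → u=-32, v=-6

u=-32, v=-6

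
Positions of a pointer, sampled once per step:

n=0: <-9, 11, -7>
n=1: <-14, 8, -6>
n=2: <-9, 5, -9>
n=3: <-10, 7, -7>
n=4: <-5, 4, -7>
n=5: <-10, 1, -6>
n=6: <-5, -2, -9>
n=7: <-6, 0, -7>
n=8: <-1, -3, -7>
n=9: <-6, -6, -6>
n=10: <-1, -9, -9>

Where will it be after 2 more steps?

The moves between consecutive positions are <-5, -3, +1>, <+5, -3, -3>, <-1, +2, +2>, <+5, -3, +0>, <-5, -3, +1>, <+5, -3, -3>, <-1, +2, +2>, <+5, -3, +0>, <-5, -3, +1>, <+5, -3, -3>; they repeat the 4-cycle [<-5, -3, +1>, <+5, -3, -3>, <-1, +2, +2>, <+5, -3, +0>].
step 11: apply <-1, +2, +2> → <-2, -7, -7>
step 12: apply <+5, -3, +0> → <3, -10, -7>

<3, -10, -7>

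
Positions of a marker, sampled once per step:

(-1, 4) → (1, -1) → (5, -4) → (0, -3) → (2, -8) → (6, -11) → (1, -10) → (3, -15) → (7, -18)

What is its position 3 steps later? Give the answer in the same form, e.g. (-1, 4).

(8, -25)

Step-to-step displacements: (+2, -5), (+4, -3), (-5, +1), (+2, -5), (+4, -3), (-5, +1), (+2, -5), (+4, -3) — a repeating cycle of length 3.
step 9: apply (-5, +1) → (2, -17)
step 10: apply (+2, -5) → (4, -22)
step 11: apply (+4, -3) → (8, -25)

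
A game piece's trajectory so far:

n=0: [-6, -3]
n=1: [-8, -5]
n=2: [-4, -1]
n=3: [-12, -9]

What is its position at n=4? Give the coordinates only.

[4, 7]

Step-to-step displacements: [-2, -2], [+4, +4], [-8, -8]; each is -2× the previous.
step 4: [-12, -9] + [+16, +16] → [4, 7]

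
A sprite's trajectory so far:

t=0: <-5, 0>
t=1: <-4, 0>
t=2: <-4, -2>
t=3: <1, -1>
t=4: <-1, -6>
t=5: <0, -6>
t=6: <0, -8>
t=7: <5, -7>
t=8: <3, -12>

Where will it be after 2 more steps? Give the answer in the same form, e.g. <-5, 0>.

<4, -14>

The moves between consecutive positions are <+1, +0>, <+0, -2>, <+5, +1>, <-2, -5>, <+1, +0>, <+0, -2>, <+5, +1>, <-2, -5>; they repeat the 4-cycle [<+1, +0>, <+0, -2>, <+5, +1>, <-2, -5>].
step 9: apply <+1, +0> → <4, -12>
step 10: apply <+0, -2> → <4, -14>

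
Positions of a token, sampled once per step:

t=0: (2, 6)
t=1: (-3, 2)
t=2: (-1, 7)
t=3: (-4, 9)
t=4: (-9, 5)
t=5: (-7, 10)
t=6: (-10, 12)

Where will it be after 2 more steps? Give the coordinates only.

The moves between consecutive positions are (-5, -4), (+2, +5), (-3, +2), (-5, -4), (+2, +5), (-3, +2); they repeat the 3-cycle [(-5, -4), (+2, +5), (-3, +2)].
step 7: apply (-5, -4) → (-15, 8)
step 8: apply (+2, +5) → (-13, 13)

(-13, 13)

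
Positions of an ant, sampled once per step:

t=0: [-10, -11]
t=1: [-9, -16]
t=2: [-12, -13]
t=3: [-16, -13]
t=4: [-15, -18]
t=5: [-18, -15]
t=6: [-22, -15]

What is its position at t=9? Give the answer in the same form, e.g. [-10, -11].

[-28, -17]

The moves between consecutive positions are [+1, -5], [-3, +3], [-4, +0], [+1, -5], [-3, +3], [-4, +0]; they repeat the 3-cycle [[+1, -5], [-3, +3], [-4, +0]].
step 7: apply [+1, -5] → [-21, -20]
step 8: apply [-3, +3] → [-24, -17]
step 9: apply [-4, +0] → [-28, -17]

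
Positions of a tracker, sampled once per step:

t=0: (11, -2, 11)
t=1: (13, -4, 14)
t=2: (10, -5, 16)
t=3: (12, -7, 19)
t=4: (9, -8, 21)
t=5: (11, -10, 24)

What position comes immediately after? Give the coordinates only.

Step-to-step displacements: (+2, -2, +3), (-3, -1, +2), (+2, -2, +3), (-3, -1, +2), (+2, -2, +3) — a repeating cycle of length 2.
step 6: apply (-3, -1, +2) → (8, -11, 26)

(8, -11, 26)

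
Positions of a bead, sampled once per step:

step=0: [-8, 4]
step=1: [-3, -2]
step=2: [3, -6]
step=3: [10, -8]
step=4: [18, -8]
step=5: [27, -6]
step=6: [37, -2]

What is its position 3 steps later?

First differences are [+5, -6], [+6, -4], [+7, -2], [+8, +0], [+9, +2], [+10, +4]; their common second difference is [+1, +2] (constant acceleration).
step 7: [37, -2] + [+11, +6] → [48, 4]
step 8: [48, 4] + [+12, +8] → [60, 12]
step 9: [60, 12] + [+13, +10] → [73, 22]

[73, 22]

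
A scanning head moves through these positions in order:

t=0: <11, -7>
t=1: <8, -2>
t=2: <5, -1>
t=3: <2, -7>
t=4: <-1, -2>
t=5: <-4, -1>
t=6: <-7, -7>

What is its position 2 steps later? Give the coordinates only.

<-13, -1>

First: linear, -3 per step → -13 at step 8.
Second: cycles through -7, -2, -1 every 3 steps. Step 8 lands at position 2 of the cycle → -1.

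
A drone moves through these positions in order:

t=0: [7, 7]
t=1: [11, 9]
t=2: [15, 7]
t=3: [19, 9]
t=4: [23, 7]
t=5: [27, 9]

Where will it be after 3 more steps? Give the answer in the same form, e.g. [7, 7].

[39, 7]

First: linear, +4 per step → 39 at step 8.
Second: cycles through 7, 9 every 2 steps. Step 8 lands at position 0 of the cycle → 7.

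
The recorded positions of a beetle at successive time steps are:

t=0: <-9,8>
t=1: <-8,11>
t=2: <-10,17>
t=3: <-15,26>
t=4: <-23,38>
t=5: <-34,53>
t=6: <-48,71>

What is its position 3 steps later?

<-108,143>

First differences are <+1,+3>, <-2,+6>, <-5,+9>, <-8,+12>, <-11,+15>, <-14,+18>; their common second difference is <-3,+3> (constant acceleration).
step 7: <-48,71> + <-17,+21> → <-65,92>
step 8: <-65,92> + <-20,+24> → <-85,116>
step 9: <-85,116> + <-23,+27> → <-108,143>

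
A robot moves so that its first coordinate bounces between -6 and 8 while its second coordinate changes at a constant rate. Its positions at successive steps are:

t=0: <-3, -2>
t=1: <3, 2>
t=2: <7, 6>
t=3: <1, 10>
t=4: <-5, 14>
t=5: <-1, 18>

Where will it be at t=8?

The first coordinate reflects between -6 and 8, moving 6 per step.
  step 6: -1 → 5
  step 7: 5 → 5
  step 8: 5 → -1
The second coordinate changes by +4 each step: at step 8 it is 30.

<-1, 30>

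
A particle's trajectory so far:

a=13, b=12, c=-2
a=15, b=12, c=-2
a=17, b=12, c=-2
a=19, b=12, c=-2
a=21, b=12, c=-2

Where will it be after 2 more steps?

a=25, b=12, c=-2

Constant displacement of (+2, +0, +0) per step.
step 5: a=21, b=12, c=-2 + (+2, +0, +0) → a=23, b=12, c=-2
step 6: a=23, b=12, c=-2 + (+2, +0, +0) → a=25, b=12, c=-2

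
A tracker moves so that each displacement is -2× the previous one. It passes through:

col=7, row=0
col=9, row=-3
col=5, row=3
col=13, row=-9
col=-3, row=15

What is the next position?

col=29, row=-33

Step-to-step displacements: (+2,-3), (-4,+6), (+8,-12), (-16,+24); each is -2× the previous.
step 5: col=-3, row=15 + (+32,-48) → col=29, row=-33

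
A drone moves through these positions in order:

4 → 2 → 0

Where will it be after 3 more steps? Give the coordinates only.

Constant displacement of -2 per step.
step 3: 0 − 2 → -2
step 4: -2 − 2 → -4
step 5: -4 − 2 → -6

-6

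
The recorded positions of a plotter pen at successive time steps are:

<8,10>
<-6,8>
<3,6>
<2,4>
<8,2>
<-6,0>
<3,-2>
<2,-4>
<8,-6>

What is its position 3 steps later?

The first coordinate repeats the cycle [8, -6, 3, 2] with period 4; step 11 mod 4 = 3, giving 2.
The second coordinate changes by -2 each step, so at step 11 it is 10 + 11·(-2) = -12.

<2,-12>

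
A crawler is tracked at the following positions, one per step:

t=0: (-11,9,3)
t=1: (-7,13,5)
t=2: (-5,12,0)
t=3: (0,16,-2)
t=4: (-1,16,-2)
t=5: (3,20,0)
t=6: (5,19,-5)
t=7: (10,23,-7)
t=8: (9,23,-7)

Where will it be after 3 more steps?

Differencing gives (+4,+4,+2), (+2,-1,-5), (+5,+4,-2), (-1,+0,+0), (+4,+4,+2), (+2,-1,-5), (+5,+4,-2), (-1,+0,+0). This is the pattern (+4,+4,+2), (+2,-1,-5), (+5,+4,-2), (-1,+0,+0) repeated.
step 9: apply (+4,+4,+2) → (13,27,-5)
step 10: apply (+2,-1,-5) → (15,26,-10)
step 11: apply (+5,+4,-2) → (20,30,-12)

(20,30,-12)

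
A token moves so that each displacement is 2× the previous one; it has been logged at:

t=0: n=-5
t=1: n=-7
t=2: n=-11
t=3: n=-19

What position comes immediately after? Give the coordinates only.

n=-35

Consecutive displacements -2, -4, -8 scale by a factor of 2 each step.
step 4: -19 − 16 → n=-35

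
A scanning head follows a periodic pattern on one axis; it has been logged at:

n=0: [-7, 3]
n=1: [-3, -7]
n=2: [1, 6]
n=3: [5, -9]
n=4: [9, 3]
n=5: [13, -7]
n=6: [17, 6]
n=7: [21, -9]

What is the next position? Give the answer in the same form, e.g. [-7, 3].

[25, 3]

The first coordinate changes by +4 each step, so at step 8 it is -7 + 8·(4) = 25.
The second coordinate repeats the cycle [3, -7, 6, -9] with period 4; step 8 mod 4 = 0, giving 3.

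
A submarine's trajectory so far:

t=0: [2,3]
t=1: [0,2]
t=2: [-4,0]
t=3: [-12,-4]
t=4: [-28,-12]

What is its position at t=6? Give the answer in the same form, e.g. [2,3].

Consecutive displacements [-2,-1], [-4,-2], [-8,-4], [-16,-8] scale by a factor of 2 each step.
step 5: [-28,-12] + [-32,-16] → [-60,-28]
step 6: [-60,-28] + [-64,-32] → [-124,-60]

[-124,-60]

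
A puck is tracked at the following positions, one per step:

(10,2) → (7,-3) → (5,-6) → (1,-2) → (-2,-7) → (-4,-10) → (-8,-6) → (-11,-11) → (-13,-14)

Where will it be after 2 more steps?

Step-to-step displacements: (-3,-5), (-2,-3), (-4,+4), (-3,-5), (-2,-3), (-4,+4), (-3,-5), (-2,-3) — a repeating cycle of length 3.
step 9: apply (-4,+4) → (-17,-10)
step 10: apply (-3,-5) → (-20,-15)

(-20,-15)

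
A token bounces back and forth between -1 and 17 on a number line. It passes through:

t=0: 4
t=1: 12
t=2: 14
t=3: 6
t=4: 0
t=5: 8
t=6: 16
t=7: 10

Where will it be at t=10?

12

The value travels 8 per step and bounces off the walls at -1 and 17.
  step 8: 10 → 2
  step 9: 2 → 4
  step 10: 4 → 12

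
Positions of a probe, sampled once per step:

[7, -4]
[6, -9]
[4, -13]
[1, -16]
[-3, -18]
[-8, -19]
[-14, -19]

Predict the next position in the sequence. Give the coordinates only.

First differences are [-1, -5], [-2, -4], [-3, -3], [-4, -2], [-5, -1], [-6, +0]; their common second difference is [-1, +1] (constant acceleration).
step 7: [-14, -19] + [-7, +1] → [-21, -18]

[-21, -18]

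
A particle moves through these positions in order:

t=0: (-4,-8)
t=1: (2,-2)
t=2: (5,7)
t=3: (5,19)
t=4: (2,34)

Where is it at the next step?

(-4,52)

Taking differences between consecutive positions: (+6,+6), (+3,+9), (+0,+12), (-3,+15). These grow by (-3,+3) each step.
step 5: (2,34) + (-6,+18) → (-4,52)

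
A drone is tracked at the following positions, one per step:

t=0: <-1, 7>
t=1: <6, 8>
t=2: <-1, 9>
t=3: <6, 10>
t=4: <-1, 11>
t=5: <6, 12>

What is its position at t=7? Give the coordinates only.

<6, 14>

First: cycles through -1, 6 every 2 steps. Step 7 lands at position 1 of the cycle → 6.
Second: linear, +1 per step → 14 at step 7.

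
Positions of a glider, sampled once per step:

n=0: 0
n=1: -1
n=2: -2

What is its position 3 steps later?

Constant displacement of -1 per step.
step 3: -2 − 1 → -3
step 4: -3 − 1 → -4
step 5: -4 − 1 → -5

-5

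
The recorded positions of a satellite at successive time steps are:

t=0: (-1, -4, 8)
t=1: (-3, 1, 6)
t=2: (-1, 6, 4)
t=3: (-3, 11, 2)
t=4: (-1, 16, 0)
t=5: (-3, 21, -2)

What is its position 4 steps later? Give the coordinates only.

(-3, 41, -10)

First: cycles through -1, -3 every 2 steps. Step 9 lands at position 1 of the cycle → -3.
Second: linear, +5 per step → 41 at step 9.
Third: linear, -2 per step → -10 at step 9.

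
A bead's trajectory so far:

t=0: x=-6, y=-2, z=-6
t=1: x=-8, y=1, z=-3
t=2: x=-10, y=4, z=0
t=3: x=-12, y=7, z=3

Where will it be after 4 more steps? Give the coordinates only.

x=-20, y=19, z=15

The position changes by (-2, +3, +3) every step.
step 4: x=-12, y=7, z=3 + (-2, +3, +3) → x=-14, y=10, z=6
step 5: x=-14, y=10, z=6 + (-2, +3, +3) → x=-16, y=13, z=9
step 6: x=-16, y=13, z=9 + (-2, +3, +3) → x=-18, y=16, z=12
step 7: x=-18, y=16, z=12 + (-2, +3, +3) → x=-20, y=19, z=15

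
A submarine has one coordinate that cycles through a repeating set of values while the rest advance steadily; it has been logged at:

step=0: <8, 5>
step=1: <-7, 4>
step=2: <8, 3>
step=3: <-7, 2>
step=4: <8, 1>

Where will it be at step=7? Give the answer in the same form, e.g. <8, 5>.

First: cycles through 8, -7 every 2 steps. Step 7 lands at position 1 of the cycle → -7.
Second: linear, -1 per step → -2 at step 7.

<-7, -2>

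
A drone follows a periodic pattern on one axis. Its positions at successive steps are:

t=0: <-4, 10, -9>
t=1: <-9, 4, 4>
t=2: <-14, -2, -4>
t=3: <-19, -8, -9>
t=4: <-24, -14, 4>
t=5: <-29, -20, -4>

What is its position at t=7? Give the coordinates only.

<-39, -32, 4>

The first coordinate changes by -5 each step, so at step 7 it is -4 + 7·(-5) = -39.
The second coordinate changes by -6 each step, so at step 7 it is 10 + 7·(-6) = -32.
The third coordinate repeats the cycle [-9, 4, -4] with period 3; step 7 mod 3 = 1, giving 4.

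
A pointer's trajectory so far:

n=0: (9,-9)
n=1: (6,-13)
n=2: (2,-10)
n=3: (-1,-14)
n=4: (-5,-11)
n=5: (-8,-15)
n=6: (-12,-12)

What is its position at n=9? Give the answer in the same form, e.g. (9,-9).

Differencing gives (-3,-4), (-4,+3), (-3,-4), (-4,+3), (-3,-4), (-4,+3). This is the pattern (-3,-4), (-4,+3) repeated.
step 7: apply (-3,-4) → (-15,-16)
step 8: apply (-4,+3) → (-19,-13)
step 9: apply (-3,-4) → (-22,-17)

(-22,-17)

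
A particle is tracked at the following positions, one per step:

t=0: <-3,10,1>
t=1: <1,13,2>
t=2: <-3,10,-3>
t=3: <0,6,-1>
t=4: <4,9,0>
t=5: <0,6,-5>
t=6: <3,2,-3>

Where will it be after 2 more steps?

Step-to-step displacements: <+4,+3,+1>, <-4,-3,-5>, <+3,-4,+2>, <+4,+3,+1>, <-4,-3,-5>, <+3,-4,+2> — a repeating cycle of length 3.
step 7: apply <+4,+3,+1> → <7,5,-2>
step 8: apply <-4,-3,-5> → <3,2,-7>

<3,2,-7>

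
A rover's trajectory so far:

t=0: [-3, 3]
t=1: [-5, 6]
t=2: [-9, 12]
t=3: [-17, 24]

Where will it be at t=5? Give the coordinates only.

Consecutive displacements [-2, +3], [-4, +6], [-8, +12] scale by a factor of 2 each step.
step 4: [-17, 24] + [-16, +24] → [-33, 48]
step 5: [-33, 48] + [-32, +48] → [-65, 96]

[-65, 96]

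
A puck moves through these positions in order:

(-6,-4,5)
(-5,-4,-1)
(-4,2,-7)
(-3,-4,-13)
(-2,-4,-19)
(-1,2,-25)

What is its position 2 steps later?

(1,-4,-37)

First: linear, +1 per step → 1 at step 7.
Second: cycles through -4, -4, 2 every 3 steps. Step 7 lands at position 1 of the cycle → -4.
Third: linear, -6 per step → -37 at step 7.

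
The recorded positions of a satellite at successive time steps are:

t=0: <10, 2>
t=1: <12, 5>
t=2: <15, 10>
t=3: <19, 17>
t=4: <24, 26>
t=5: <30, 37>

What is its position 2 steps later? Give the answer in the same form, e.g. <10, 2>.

<45, 65>

First differences are <+2, +3>, <+3, +5>, <+4, +7>, <+5, +9>, <+6, +11>; their common second difference is <+1, +2> (constant acceleration).
step 6: <30, 37> + <+7, +13> → <37, 50>
step 7: <37, 50> + <+8, +15> → <45, 65>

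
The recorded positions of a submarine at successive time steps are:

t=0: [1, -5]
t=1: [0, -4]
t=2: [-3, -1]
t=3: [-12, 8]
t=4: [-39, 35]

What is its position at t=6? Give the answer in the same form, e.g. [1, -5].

The jumps are [-1, +1], [-3, +3], [-9, +9], [-27, +27] — a geometric progression with ratio 3.
step 5: [-39, 35] + [-81, +81] → [-120, 116]
step 6: [-120, 116] + [-243, +243] → [-363, 359]

[-363, 359]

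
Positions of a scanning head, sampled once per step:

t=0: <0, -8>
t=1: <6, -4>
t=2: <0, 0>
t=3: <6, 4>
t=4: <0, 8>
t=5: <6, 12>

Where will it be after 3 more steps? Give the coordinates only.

<0, 24>

First: cycles through 0, 6 every 2 steps. Step 8 lands at position 0 of the cycle → 0.
Second: linear, +4 per step → 24 at step 8.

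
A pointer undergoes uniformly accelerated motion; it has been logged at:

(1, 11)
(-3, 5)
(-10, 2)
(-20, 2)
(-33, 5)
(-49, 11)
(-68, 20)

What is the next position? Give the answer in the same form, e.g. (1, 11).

Taking differences between consecutive positions: (-4, -6), (-7, -3), (-10, +0), (-13, +3), (-16, +6), (-19, +9). These grow by (-3, +3) each step.
step 7: (-68, 20) + (-22, +12) → (-90, 32)

(-90, 32)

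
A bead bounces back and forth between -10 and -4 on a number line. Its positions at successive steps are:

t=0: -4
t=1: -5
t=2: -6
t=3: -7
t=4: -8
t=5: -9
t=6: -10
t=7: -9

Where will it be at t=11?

-5

The value reflects between -10 and -4, moving 1 per step.
  step 8: -9 → -8
  step 9: -8 → -7
  step 10: -7 → -6
  step 11: -6 → -5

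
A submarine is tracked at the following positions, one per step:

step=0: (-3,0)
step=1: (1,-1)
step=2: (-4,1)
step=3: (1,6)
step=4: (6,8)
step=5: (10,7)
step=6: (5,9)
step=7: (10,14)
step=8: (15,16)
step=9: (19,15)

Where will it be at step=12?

(24,24)

The moves between consecutive positions are (+4,-1), (-5,+2), (+5,+5), (+5,+2), (+4,-1), (-5,+2), (+5,+5), (+5,+2), (+4,-1); they repeat the 4-cycle [(+4,-1), (-5,+2), (+5,+5), (+5,+2)].
step 10: apply (-5,+2) → (14,17)
step 11: apply (+5,+5) → (19,22)
step 12: apply (+5,+2) → (24,24)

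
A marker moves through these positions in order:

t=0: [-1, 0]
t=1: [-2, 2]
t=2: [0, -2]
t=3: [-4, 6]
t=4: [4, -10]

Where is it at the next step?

[-12, 22]

Consecutive displacements [-1, +2], [+2, -4], [-4, +8], [+8, -16] scale by a factor of -2 each step.
step 5: [4, -10] + [-16, +32] → [-12, 22]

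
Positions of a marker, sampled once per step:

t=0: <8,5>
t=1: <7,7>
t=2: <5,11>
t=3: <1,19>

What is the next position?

<-7,35>

Consecutive displacements <-1,+2>, <-2,+4>, <-4,+8> scale by a factor of 2 each step.
step 4: <1,19> + <-8,+16> → <-7,35>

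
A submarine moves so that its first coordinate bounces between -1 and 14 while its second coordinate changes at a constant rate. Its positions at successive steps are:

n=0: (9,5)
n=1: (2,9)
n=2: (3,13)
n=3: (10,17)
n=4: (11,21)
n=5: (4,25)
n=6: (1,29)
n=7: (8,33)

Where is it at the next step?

(13,37)

The first coordinate travels 7 per step and bounces off the walls at -1 and 14.
  step 8: 8 → 13
The second coordinate changes by +4 each step: at step 8 it is 37.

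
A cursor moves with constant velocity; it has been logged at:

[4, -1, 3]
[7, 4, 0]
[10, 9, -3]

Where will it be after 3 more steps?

[19, 24, -12]

Each step adds [+3, +5, -3] to the position.
step 3: [10, 9, -3] + [+3, +5, -3] → [13, 14, -6]
step 4: [13, 14, -6] + [+3, +5, -3] → [16, 19, -9]
step 5: [16, 19, -9] + [+3, +5, -3] → [19, 24, -12]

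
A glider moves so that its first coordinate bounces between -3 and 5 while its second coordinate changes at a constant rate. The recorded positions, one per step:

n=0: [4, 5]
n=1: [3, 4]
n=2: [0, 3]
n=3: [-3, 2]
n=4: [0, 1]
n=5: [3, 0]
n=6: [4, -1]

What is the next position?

[1, -2]

The first coordinate reflects between -3 and 5, moving 3 per step.
  step 7: 4 → 1
The second coordinate changes by -1 each step: at step 7 it is -2.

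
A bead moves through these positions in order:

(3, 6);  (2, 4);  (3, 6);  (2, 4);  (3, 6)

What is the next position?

(2, 4)

The jumps are (-1, -2), (+1, +2), (-1, -2), (+1, +2) — a geometric progression with ratio -1.
step 5: (3, 6) + (-1, -2) → (2, 4)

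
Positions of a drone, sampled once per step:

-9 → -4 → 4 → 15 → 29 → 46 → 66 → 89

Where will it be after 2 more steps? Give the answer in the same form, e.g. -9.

144

Successive displacements: +5, +8, +11, +14, +17, +20, +23 — each changes by +3.
step 8: 89 + 26 → 115
step 9: 115 + 29 → 144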